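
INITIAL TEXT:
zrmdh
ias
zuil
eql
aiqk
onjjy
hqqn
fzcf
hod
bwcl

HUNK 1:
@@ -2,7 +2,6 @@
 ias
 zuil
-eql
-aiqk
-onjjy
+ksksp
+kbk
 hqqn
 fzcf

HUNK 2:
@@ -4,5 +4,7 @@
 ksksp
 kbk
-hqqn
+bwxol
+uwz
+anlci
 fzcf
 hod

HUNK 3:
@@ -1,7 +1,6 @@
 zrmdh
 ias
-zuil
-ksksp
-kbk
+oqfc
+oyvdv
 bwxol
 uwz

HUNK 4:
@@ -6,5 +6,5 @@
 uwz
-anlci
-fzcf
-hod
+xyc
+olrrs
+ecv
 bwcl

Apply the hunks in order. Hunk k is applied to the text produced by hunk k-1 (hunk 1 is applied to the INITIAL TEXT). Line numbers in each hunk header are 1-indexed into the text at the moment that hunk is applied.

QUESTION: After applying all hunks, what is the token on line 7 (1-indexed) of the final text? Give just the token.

Answer: xyc

Derivation:
Hunk 1: at line 2 remove [eql,aiqk,onjjy] add [ksksp,kbk] -> 9 lines: zrmdh ias zuil ksksp kbk hqqn fzcf hod bwcl
Hunk 2: at line 4 remove [hqqn] add [bwxol,uwz,anlci] -> 11 lines: zrmdh ias zuil ksksp kbk bwxol uwz anlci fzcf hod bwcl
Hunk 3: at line 1 remove [zuil,ksksp,kbk] add [oqfc,oyvdv] -> 10 lines: zrmdh ias oqfc oyvdv bwxol uwz anlci fzcf hod bwcl
Hunk 4: at line 6 remove [anlci,fzcf,hod] add [xyc,olrrs,ecv] -> 10 lines: zrmdh ias oqfc oyvdv bwxol uwz xyc olrrs ecv bwcl
Final line 7: xyc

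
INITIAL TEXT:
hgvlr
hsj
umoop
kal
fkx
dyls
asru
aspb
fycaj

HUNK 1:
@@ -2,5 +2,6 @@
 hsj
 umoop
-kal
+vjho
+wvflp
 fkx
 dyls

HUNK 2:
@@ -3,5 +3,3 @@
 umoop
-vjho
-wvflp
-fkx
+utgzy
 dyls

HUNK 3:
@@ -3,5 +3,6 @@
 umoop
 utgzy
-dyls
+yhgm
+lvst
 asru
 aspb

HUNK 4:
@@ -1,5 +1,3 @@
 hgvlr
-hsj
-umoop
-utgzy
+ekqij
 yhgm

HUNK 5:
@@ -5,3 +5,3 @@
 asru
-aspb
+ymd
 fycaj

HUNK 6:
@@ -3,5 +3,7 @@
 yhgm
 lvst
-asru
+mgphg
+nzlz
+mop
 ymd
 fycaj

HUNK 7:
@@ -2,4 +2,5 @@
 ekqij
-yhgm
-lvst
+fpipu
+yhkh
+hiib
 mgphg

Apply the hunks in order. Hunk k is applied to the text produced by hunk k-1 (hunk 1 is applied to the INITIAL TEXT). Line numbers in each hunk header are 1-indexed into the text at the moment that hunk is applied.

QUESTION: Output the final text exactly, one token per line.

Answer: hgvlr
ekqij
fpipu
yhkh
hiib
mgphg
nzlz
mop
ymd
fycaj

Derivation:
Hunk 1: at line 2 remove [kal] add [vjho,wvflp] -> 10 lines: hgvlr hsj umoop vjho wvflp fkx dyls asru aspb fycaj
Hunk 2: at line 3 remove [vjho,wvflp,fkx] add [utgzy] -> 8 lines: hgvlr hsj umoop utgzy dyls asru aspb fycaj
Hunk 3: at line 3 remove [dyls] add [yhgm,lvst] -> 9 lines: hgvlr hsj umoop utgzy yhgm lvst asru aspb fycaj
Hunk 4: at line 1 remove [hsj,umoop,utgzy] add [ekqij] -> 7 lines: hgvlr ekqij yhgm lvst asru aspb fycaj
Hunk 5: at line 5 remove [aspb] add [ymd] -> 7 lines: hgvlr ekqij yhgm lvst asru ymd fycaj
Hunk 6: at line 3 remove [asru] add [mgphg,nzlz,mop] -> 9 lines: hgvlr ekqij yhgm lvst mgphg nzlz mop ymd fycaj
Hunk 7: at line 2 remove [yhgm,lvst] add [fpipu,yhkh,hiib] -> 10 lines: hgvlr ekqij fpipu yhkh hiib mgphg nzlz mop ymd fycaj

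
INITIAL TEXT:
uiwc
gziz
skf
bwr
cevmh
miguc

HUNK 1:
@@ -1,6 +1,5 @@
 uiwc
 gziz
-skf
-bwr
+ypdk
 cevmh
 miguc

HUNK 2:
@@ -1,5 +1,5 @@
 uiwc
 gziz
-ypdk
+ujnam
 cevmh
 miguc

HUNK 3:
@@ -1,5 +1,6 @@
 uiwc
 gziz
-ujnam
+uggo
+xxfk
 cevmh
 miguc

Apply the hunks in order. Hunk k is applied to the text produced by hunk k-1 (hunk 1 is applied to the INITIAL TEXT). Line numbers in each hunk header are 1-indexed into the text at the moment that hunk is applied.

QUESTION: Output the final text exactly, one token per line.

Hunk 1: at line 1 remove [skf,bwr] add [ypdk] -> 5 lines: uiwc gziz ypdk cevmh miguc
Hunk 2: at line 1 remove [ypdk] add [ujnam] -> 5 lines: uiwc gziz ujnam cevmh miguc
Hunk 3: at line 1 remove [ujnam] add [uggo,xxfk] -> 6 lines: uiwc gziz uggo xxfk cevmh miguc

Answer: uiwc
gziz
uggo
xxfk
cevmh
miguc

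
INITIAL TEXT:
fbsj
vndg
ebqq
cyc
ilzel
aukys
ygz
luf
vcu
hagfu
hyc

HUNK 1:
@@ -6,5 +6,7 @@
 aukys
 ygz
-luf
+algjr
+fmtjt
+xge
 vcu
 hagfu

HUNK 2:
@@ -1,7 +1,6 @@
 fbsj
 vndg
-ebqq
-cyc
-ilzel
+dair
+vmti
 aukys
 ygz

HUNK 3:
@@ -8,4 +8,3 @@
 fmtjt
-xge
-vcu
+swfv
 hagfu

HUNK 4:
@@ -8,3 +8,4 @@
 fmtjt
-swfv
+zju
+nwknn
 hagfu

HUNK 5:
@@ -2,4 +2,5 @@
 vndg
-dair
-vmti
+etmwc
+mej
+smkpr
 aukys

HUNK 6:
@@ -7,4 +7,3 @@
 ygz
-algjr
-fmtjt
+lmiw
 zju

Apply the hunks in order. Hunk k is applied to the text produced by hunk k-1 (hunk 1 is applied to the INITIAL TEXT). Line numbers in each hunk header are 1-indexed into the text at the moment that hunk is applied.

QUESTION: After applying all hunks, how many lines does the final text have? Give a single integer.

Answer: 12

Derivation:
Hunk 1: at line 6 remove [luf] add [algjr,fmtjt,xge] -> 13 lines: fbsj vndg ebqq cyc ilzel aukys ygz algjr fmtjt xge vcu hagfu hyc
Hunk 2: at line 1 remove [ebqq,cyc,ilzel] add [dair,vmti] -> 12 lines: fbsj vndg dair vmti aukys ygz algjr fmtjt xge vcu hagfu hyc
Hunk 3: at line 8 remove [xge,vcu] add [swfv] -> 11 lines: fbsj vndg dair vmti aukys ygz algjr fmtjt swfv hagfu hyc
Hunk 4: at line 8 remove [swfv] add [zju,nwknn] -> 12 lines: fbsj vndg dair vmti aukys ygz algjr fmtjt zju nwknn hagfu hyc
Hunk 5: at line 2 remove [dair,vmti] add [etmwc,mej,smkpr] -> 13 lines: fbsj vndg etmwc mej smkpr aukys ygz algjr fmtjt zju nwknn hagfu hyc
Hunk 6: at line 7 remove [algjr,fmtjt] add [lmiw] -> 12 lines: fbsj vndg etmwc mej smkpr aukys ygz lmiw zju nwknn hagfu hyc
Final line count: 12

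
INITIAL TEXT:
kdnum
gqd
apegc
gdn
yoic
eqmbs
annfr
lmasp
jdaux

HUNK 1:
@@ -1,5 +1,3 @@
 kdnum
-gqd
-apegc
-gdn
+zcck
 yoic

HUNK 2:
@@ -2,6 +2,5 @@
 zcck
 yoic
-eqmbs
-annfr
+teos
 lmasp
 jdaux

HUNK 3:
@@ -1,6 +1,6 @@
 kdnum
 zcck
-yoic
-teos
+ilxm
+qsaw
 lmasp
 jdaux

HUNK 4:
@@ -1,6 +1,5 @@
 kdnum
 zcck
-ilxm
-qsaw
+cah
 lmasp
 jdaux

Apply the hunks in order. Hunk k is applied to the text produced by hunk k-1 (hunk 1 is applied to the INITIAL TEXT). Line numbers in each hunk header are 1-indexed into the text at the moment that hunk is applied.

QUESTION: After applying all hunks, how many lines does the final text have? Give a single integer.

Answer: 5

Derivation:
Hunk 1: at line 1 remove [gqd,apegc,gdn] add [zcck] -> 7 lines: kdnum zcck yoic eqmbs annfr lmasp jdaux
Hunk 2: at line 2 remove [eqmbs,annfr] add [teos] -> 6 lines: kdnum zcck yoic teos lmasp jdaux
Hunk 3: at line 1 remove [yoic,teos] add [ilxm,qsaw] -> 6 lines: kdnum zcck ilxm qsaw lmasp jdaux
Hunk 4: at line 1 remove [ilxm,qsaw] add [cah] -> 5 lines: kdnum zcck cah lmasp jdaux
Final line count: 5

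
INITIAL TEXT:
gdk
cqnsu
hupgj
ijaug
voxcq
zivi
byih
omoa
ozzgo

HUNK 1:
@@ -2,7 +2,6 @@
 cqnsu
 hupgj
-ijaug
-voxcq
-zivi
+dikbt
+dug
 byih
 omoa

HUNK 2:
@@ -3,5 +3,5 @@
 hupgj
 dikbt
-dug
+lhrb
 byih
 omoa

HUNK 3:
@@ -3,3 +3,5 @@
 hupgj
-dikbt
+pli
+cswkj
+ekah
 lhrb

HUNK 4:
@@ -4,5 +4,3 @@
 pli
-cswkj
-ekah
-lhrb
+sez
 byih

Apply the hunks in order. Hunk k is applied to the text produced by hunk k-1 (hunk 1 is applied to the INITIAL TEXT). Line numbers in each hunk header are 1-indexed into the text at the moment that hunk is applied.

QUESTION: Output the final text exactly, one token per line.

Answer: gdk
cqnsu
hupgj
pli
sez
byih
omoa
ozzgo

Derivation:
Hunk 1: at line 2 remove [ijaug,voxcq,zivi] add [dikbt,dug] -> 8 lines: gdk cqnsu hupgj dikbt dug byih omoa ozzgo
Hunk 2: at line 3 remove [dug] add [lhrb] -> 8 lines: gdk cqnsu hupgj dikbt lhrb byih omoa ozzgo
Hunk 3: at line 3 remove [dikbt] add [pli,cswkj,ekah] -> 10 lines: gdk cqnsu hupgj pli cswkj ekah lhrb byih omoa ozzgo
Hunk 4: at line 4 remove [cswkj,ekah,lhrb] add [sez] -> 8 lines: gdk cqnsu hupgj pli sez byih omoa ozzgo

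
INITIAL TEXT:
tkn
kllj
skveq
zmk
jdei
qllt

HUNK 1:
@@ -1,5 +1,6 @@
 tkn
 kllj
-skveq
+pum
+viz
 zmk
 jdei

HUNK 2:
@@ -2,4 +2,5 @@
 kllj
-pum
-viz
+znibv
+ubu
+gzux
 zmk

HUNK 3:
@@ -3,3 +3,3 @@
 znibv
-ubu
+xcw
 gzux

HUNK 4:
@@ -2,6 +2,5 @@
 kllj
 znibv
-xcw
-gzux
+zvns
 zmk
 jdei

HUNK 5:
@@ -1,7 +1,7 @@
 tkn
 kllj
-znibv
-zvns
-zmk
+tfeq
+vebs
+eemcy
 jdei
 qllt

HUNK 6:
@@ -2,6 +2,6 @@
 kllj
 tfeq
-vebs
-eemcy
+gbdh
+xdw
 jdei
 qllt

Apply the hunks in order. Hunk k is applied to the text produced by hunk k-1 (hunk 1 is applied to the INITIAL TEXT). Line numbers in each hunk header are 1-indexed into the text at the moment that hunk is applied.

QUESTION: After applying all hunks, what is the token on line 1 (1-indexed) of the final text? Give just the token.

Answer: tkn

Derivation:
Hunk 1: at line 1 remove [skveq] add [pum,viz] -> 7 lines: tkn kllj pum viz zmk jdei qllt
Hunk 2: at line 2 remove [pum,viz] add [znibv,ubu,gzux] -> 8 lines: tkn kllj znibv ubu gzux zmk jdei qllt
Hunk 3: at line 3 remove [ubu] add [xcw] -> 8 lines: tkn kllj znibv xcw gzux zmk jdei qllt
Hunk 4: at line 2 remove [xcw,gzux] add [zvns] -> 7 lines: tkn kllj znibv zvns zmk jdei qllt
Hunk 5: at line 1 remove [znibv,zvns,zmk] add [tfeq,vebs,eemcy] -> 7 lines: tkn kllj tfeq vebs eemcy jdei qllt
Hunk 6: at line 2 remove [vebs,eemcy] add [gbdh,xdw] -> 7 lines: tkn kllj tfeq gbdh xdw jdei qllt
Final line 1: tkn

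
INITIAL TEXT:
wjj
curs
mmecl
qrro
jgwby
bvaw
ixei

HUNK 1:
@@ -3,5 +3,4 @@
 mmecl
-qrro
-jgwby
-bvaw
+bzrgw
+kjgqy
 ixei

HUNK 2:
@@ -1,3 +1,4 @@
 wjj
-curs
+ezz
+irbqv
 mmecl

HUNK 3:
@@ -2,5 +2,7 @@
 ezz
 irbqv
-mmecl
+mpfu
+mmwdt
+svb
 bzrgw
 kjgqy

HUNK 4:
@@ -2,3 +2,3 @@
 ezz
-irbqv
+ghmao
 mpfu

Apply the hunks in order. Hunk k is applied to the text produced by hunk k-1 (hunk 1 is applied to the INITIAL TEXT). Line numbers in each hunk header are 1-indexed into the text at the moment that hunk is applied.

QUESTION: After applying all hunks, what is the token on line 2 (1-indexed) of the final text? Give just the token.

Answer: ezz

Derivation:
Hunk 1: at line 3 remove [qrro,jgwby,bvaw] add [bzrgw,kjgqy] -> 6 lines: wjj curs mmecl bzrgw kjgqy ixei
Hunk 2: at line 1 remove [curs] add [ezz,irbqv] -> 7 lines: wjj ezz irbqv mmecl bzrgw kjgqy ixei
Hunk 3: at line 2 remove [mmecl] add [mpfu,mmwdt,svb] -> 9 lines: wjj ezz irbqv mpfu mmwdt svb bzrgw kjgqy ixei
Hunk 4: at line 2 remove [irbqv] add [ghmao] -> 9 lines: wjj ezz ghmao mpfu mmwdt svb bzrgw kjgqy ixei
Final line 2: ezz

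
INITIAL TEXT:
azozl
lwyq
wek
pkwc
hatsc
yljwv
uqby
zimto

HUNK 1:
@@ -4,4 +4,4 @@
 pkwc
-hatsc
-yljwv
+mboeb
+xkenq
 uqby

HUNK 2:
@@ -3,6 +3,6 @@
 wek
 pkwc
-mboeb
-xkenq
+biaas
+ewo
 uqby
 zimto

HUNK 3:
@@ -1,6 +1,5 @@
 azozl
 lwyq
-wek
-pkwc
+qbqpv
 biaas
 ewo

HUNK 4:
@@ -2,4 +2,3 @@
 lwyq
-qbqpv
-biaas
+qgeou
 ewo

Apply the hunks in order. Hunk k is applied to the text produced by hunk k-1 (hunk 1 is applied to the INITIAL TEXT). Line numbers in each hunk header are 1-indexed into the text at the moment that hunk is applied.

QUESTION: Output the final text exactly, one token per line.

Hunk 1: at line 4 remove [hatsc,yljwv] add [mboeb,xkenq] -> 8 lines: azozl lwyq wek pkwc mboeb xkenq uqby zimto
Hunk 2: at line 3 remove [mboeb,xkenq] add [biaas,ewo] -> 8 lines: azozl lwyq wek pkwc biaas ewo uqby zimto
Hunk 3: at line 1 remove [wek,pkwc] add [qbqpv] -> 7 lines: azozl lwyq qbqpv biaas ewo uqby zimto
Hunk 4: at line 2 remove [qbqpv,biaas] add [qgeou] -> 6 lines: azozl lwyq qgeou ewo uqby zimto

Answer: azozl
lwyq
qgeou
ewo
uqby
zimto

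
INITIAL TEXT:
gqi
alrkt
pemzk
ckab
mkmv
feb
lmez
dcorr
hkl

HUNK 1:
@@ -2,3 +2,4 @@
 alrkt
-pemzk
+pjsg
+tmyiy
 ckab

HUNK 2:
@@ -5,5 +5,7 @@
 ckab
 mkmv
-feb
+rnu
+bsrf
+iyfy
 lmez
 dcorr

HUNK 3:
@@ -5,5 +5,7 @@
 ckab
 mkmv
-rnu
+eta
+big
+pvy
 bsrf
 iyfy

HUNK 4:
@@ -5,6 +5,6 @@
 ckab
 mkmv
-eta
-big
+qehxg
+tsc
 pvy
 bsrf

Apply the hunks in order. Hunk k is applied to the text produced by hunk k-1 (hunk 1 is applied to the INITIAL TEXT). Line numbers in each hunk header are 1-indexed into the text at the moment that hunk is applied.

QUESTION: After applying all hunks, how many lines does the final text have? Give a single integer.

Hunk 1: at line 2 remove [pemzk] add [pjsg,tmyiy] -> 10 lines: gqi alrkt pjsg tmyiy ckab mkmv feb lmez dcorr hkl
Hunk 2: at line 5 remove [feb] add [rnu,bsrf,iyfy] -> 12 lines: gqi alrkt pjsg tmyiy ckab mkmv rnu bsrf iyfy lmez dcorr hkl
Hunk 3: at line 5 remove [rnu] add [eta,big,pvy] -> 14 lines: gqi alrkt pjsg tmyiy ckab mkmv eta big pvy bsrf iyfy lmez dcorr hkl
Hunk 4: at line 5 remove [eta,big] add [qehxg,tsc] -> 14 lines: gqi alrkt pjsg tmyiy ckab mkmv qehxg tsc pvy bsrf iyfy lmez dcorr hkl
Final line count: 14

Answer: 14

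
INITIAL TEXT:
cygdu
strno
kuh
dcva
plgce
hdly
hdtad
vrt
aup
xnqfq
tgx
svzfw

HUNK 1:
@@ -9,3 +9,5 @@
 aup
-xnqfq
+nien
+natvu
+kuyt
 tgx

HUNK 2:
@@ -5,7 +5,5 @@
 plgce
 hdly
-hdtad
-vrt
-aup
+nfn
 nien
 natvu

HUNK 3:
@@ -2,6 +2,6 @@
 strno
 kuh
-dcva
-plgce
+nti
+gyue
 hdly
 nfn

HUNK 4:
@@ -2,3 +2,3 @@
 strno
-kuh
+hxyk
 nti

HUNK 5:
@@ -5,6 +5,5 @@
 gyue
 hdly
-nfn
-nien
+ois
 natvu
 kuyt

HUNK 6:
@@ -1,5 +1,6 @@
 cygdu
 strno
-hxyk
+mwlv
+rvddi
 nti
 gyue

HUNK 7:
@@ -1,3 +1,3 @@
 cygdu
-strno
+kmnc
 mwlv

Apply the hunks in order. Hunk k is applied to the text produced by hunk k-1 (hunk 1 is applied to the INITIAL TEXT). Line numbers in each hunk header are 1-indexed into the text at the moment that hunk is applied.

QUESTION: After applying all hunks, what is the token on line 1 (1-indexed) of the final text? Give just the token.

Hunk 1: at line 9 remove [xnqfq] add [nien,natvu,kuyt] -> 14 lines: cygdu strno kuh dcva plgce hdly hdtad vrt aup nien natvu kuyt tgx svzfw
Hunk 2: at line 5 remove [hdtad,vrt,aup] add [nfn] -> 12 lines: cygdu strno kuh dcva plgce hdly nfn nien natvu kuyt tgx svzfw
Hunk 3: at line 2 remove [dcva,plgce] add [nti,gyue] -> 12 lines: cygdu strno kuh nti gyue hdly nfn nien natvu kuyt tgx svzfw
Hunk 4: at line 2 remove [kuh] add [hxyk] -> 12 lines: cygdu strno hxyk nti gyue hdly nfn nien natvu kuyt tgx svzfw
Hunk 5: at line 5 remove [nfn,nien] add [ois] -> 11 lines: cygdu strno hxyk nti gyue hdly ois natvu kuyt tgx svzfw
Hunk 6: at line 1 remove [hxyk] add [mwlv,rvddi] -> 12 lines: cygdu strno mwlv rvddi nti gyue hdly ois natvu kuyt tgx svzfw
Hunk 7: at line 1 remove [strno] add [kmnc] -> 12 lines: cygdu kmnc mwlv rvddi nti gyue hdly ois natvu kuyt tgx svzfw
Final line 1: cygdu

Answer: cygdu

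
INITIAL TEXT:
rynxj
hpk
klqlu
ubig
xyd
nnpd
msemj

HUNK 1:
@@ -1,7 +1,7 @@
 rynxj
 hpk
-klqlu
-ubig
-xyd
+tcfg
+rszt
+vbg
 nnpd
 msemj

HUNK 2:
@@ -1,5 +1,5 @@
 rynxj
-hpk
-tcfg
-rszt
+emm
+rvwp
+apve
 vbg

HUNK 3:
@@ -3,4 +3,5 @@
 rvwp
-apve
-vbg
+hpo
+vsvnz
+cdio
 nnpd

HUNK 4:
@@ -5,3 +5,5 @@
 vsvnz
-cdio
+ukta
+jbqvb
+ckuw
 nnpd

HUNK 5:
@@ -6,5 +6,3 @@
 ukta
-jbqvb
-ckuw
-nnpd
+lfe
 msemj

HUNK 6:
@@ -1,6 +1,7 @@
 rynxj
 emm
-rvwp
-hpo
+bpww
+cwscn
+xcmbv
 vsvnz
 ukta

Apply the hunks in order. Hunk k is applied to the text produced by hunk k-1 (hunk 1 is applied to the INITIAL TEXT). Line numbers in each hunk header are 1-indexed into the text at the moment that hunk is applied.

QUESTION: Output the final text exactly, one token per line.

Answer: rynxj
emm
bpww
cwscn
xcmbv
vsvnz
ukta
lfe
msemj

Derivation:
Hunk 1: at line 1 remove [klqlu,ubig,xyd] add [tcfg,rszt,vbg] -> 7 lines: rynxj hpk tcfg rszt vbg nnpd msemj
Hunk 2: at line 1 remove [hpk,tcfg,rszt] add [emm,rvwp,apve] -> 7 lines: rynxj emm rvwp apve vbg nnpd msemj
Hunk 3: at line 3 remove [apve,vbg] add [hpo,vsvnz,cdio] -> 8 lines: rynxj emm rvwp hpo vsvnz cdio nnpd msemj
Hunk 4: at line 5 remove [cdio] add [ukta,jbqvb,ckuw] -> 10 lines: rynxj emm rvwp hpo vsvnz ukta jbqvb ckuw nnpd msemj
Hunk 5: at line 6 remove [jbqvb,ckuw,nnpd] add [lfe] -> 8 lines: rynxj emm rvwp hpo vsvnz ukta lfe msemj
Hunk 6: at line 1 remove [rvwp,hpo] add [bpww,cwscn,xcmbv] -> 9 lines: rynxj emm bpww cwscn xcmbv vsvnz ukta lfe msemj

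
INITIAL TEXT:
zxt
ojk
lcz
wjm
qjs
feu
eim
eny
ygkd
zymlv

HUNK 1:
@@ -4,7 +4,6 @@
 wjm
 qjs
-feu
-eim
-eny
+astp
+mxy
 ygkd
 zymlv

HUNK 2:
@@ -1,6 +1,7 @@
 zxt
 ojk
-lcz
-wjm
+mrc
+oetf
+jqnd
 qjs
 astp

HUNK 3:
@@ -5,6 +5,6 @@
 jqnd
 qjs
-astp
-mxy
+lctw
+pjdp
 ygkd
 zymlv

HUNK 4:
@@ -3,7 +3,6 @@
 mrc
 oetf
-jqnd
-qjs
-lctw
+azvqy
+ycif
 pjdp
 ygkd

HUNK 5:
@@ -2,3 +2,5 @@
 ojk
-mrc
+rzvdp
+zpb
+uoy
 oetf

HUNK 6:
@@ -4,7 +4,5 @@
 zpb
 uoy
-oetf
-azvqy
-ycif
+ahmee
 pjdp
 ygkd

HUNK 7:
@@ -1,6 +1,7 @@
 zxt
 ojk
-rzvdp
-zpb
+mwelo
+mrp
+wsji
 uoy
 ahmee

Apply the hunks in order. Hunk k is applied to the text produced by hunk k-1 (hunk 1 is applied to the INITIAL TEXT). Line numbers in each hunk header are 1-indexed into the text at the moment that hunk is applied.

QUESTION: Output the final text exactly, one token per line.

Answer: zxt
ojk
mwelo
mrp
wsji
uoy
ahmee
pjdp
ygkd
zymlv

Derivation:
Hunk 1: at line 4 remove [feu,eim,eny] add [astp,mxy] -> 9 lines: zxt ojk lcz wjm qjs astp mxy ygkd zymlv
Hunk 2: at line 1 remove [lcz,wjm] add [mrc,oetf,jqnd] -> 10 lines: zxt ojk mrc oetf jqnd qjs astp mxy ygkd zymlv
Hunk 3: at line 5 remove [astp,mxy] add [lctw,pjdp] -> 10 lines: zxt ojk mrc oetf jqnd qjs lctw pjdp ygkd zymlv
Hunk 4: at line 3 remove [jqnd,qjs,lctw] add [azvqy,ycif] -> 9 lines: zxt ojk mrc oetf azvqy ycif pjdp ygkd zymlv
Hunk 5: at line 2 remove [mrc] add [rzvdp,zpb,uoy] -> 11 lines: zxt ojk rzvdp zpb uoy oetf azvqy ycif pjdp ygkd zymlv
Hunk 6: at line 4 remove [oetf,azvqy,ycif] add [ahmee] -> 9 lines: zxt ojk rzvdp zpb uoy ahmee pjdp ygkd zymlv
Hunk 7: at line 1 remove [rzvdp,zpb] add [mwelo,mrp,wsji] -> 10 lines: zxt ojk mwelo mrp wsji uoy ahmee pjdp ygkd zymlv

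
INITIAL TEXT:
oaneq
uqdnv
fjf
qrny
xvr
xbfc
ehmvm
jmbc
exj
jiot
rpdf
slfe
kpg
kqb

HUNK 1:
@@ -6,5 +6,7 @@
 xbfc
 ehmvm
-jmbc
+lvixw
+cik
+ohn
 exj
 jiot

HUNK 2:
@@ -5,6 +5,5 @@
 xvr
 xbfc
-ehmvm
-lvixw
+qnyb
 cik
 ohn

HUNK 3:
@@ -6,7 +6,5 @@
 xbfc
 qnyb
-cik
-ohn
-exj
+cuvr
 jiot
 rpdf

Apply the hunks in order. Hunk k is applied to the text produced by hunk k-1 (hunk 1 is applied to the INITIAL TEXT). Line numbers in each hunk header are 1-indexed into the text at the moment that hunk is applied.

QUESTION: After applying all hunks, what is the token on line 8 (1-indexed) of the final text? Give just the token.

Answer: cuvr

Derivation:
Hunk 1: at line 6 remove [jmbc] add [lvixw,cik,ohn] -> 16 lines: oaneq uqdnv fjf qrny xvr xbfc ehmvm lvixw cik ohn exj jiot rpdf slfe kpg kqb
Hunk 2: at line 5 remove [ehmvm,lvixw] add [qnyb] -> 15 lines: oaneq uqdnv fjf qrny xvr xbfc qnyb cik ohn exj jiot rpdf slfe kpg kqb
Hunk 3: at line 6 remove [cik,ohn,exj] add [cuvr] -> 13 lines: oaneq uqdnv fjf qrny xvr xbfc qnyb cuvr jiot rpdf slfe kpg kqb
Final line 8: cuvr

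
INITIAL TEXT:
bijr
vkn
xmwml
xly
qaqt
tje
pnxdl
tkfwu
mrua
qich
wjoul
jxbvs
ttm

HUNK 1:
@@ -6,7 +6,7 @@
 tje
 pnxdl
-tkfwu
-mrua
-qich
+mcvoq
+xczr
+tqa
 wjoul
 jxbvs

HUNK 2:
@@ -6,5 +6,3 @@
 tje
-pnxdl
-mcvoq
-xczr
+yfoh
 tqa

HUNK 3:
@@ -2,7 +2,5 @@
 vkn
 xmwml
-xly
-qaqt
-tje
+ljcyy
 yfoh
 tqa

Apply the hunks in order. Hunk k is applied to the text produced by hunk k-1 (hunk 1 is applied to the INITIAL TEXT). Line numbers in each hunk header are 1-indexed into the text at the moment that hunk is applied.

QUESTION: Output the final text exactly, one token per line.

Answer: bijr
vkn
xmwml
ljcyy
yfoh
tqa
wjoul
jxbvs
ttm

Derivation:
Hunk 1: at line 6 remove [tkfwu,mrua,qich] add [mcvoq,xczr,tqa] -> 13 lines: bijr vkn xmwml xly qaqt tje pnxdl mcvoq xczr tqa wjoul jxbvs ttm
Hunk 2: at line 6 remove [pnxdl,mcvoq,xczr] add [yfoh] -> 11 lines: bijr vkn xmwml xly qaqt tje yfoh tqa wjoul jxbvs ttm
Hunk 3: at line 2 remove [xly,qaqt,tje] add [ljcyy] -> 9 lines: bijr vkn xmwml ljcyy yfoh tqa wjoul jxbvs ttm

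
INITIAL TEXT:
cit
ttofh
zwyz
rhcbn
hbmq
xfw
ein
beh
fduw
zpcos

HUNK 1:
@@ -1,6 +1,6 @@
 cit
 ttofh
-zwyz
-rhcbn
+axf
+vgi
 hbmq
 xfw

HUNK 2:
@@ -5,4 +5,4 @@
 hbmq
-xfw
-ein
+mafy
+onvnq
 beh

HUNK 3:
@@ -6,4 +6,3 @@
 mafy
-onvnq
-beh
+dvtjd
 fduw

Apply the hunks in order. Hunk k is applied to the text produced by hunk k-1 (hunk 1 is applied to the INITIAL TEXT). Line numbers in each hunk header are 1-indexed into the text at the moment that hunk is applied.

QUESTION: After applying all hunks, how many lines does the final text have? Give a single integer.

Answer: 9

Derivation:
Hunk 1: at line 1 remove [zwyz,rhcbn] add [axf,vgi] -> 10 lines: cit ttofh axf vgi hbmq xfw ein beh fduw zpcos
Hunk 2: at line 5 remove [xfw,ein] add [mafy,onvnq] -> 10 lines: cit ttofh axf vgi hbmq mafy onvnq beh fduw zpcos
Hunk 3: at line 6 remove [onvnq,beh] add [dvtjd] -> 9 lines: cit ttofh axf vgi hbmq mafy dvtjd fduw zpcos
Final line count: 9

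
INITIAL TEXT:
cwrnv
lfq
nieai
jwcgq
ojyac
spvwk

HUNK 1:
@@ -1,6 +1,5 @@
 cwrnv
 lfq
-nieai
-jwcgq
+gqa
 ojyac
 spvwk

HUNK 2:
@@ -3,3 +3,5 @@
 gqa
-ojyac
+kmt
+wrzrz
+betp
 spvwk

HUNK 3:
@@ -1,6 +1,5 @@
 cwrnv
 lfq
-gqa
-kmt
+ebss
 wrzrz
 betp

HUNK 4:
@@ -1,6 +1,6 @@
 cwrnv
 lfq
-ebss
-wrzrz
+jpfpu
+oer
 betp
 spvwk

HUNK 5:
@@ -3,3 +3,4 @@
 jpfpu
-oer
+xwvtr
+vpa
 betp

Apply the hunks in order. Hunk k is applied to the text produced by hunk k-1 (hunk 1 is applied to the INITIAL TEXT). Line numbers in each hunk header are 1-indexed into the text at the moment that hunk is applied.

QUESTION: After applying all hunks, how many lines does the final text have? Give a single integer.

Answer: 7

Derivation:
Hunk 1: at line 1 remove [nieai,jwcgq] add [gqa] -> 5 lines: cwrnv lfq gqa ojyac spvwk
Hunk 2: at line 3 remove [ojyac] add [kmt,wrzrz,betp] -> 7 lines: cwrnv lfq gqa kmt wrzrz betp spvwk
Hunk 3: at line 1 remove [gqa,kmt] add [ebss] -> 6 lines: cwrnv lfq ebss wrzrz betp spvwk
Hunk 4: at line 1 remove [ebss,wrzrz] add [jpfpu,oer] -> 6 lines: cwrnv lfq jpfpu oer betp spvwk
Hunk 5: at line 3 remove [oer] add [xwvtr,vpa] -> 7 lines: cwrnv lfq jpfpu xwvtr vpa betp spvwk
Final line count: 7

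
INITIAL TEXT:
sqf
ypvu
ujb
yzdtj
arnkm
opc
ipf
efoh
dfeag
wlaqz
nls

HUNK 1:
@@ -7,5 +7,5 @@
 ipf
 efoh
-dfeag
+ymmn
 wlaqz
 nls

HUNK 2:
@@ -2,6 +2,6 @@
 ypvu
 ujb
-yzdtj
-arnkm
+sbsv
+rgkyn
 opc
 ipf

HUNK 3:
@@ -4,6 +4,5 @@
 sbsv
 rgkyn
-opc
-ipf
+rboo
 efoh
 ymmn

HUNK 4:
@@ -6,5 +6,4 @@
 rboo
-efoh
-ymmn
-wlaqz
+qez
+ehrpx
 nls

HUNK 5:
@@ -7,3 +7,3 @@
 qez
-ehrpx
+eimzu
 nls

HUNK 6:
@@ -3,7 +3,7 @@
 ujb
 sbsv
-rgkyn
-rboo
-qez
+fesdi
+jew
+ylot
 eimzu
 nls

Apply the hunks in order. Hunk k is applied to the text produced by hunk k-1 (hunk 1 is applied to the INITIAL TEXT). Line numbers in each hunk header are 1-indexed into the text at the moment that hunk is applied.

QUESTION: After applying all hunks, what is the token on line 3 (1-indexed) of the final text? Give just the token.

Answer: ujb

Derivation:
Hunk 1: at line 7 remove [dfeag] add [ymmn] -> 11 lines: sqf ypvu ujb yzdtj arnkm opc ipf efoh ymmn wlaqz nls
Hunk 2: at line 2 remove [yzdtj,arnkm] add [sbsv,rgkyn] -> 11 lines: sqf ypvu ujb sbsv rgkyn opc ipf efoh ymmn wlaqz nls
Hunk 3: at line 4 remove [opc,ipf] add [rboo] -> 10 lines: sqf ypvu ujb sbsv rgkyn rboo efoh ymmn wlaqz nls
Hunk 4: at line 6 remove [efoh,ymmn,wlaqz] add [qez,ehrpx] -> 9 lines: sqf ypvu ujb sbsv rgkyn rboo qez ehrpx nls
Hunk 5: at line 7 remove [ehrpx] add [eimzu] -> 9 lines: sqf ypvu ujb sbsv rgkyn rboo qez eimzu nls
Hunk 6: at line 3 remove [rgkyn,rboo,qez] add [fesdi,jew,ylot] -> 9 lines: sqf ypvu ujb sbsv fesdi jew ylot eimzu nls
Final line 3: ujb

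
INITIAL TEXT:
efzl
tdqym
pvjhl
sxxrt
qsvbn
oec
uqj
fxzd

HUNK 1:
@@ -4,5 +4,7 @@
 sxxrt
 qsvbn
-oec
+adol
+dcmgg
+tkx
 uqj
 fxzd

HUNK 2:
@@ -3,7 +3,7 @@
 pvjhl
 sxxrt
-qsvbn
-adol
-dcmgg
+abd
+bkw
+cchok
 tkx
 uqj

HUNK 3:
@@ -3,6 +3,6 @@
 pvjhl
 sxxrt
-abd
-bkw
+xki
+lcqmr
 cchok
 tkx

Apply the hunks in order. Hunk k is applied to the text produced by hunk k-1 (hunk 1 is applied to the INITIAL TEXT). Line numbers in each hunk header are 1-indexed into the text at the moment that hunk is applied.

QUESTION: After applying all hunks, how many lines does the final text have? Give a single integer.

Hunk 1: at line 4 remove [oec] add [adol,dcmgg,tkx] -> 10 lines: efzl tdqym pvjhl sxxrt qsvbn adol dcmgg tkx uqj fxzd
Hunk 2: at line 3 remove [qsvbn,adol,dcmgg] add [abd,bkw,cchok] -> 10 lines: efzl tdqym pvjhl sxxrt abd bkw cchok tkx uqj fxzd
Hunk 3: at line 3 remove [abd,bkw] add [xki,lcqmr] -> 10 lines: efzl tdqym pvjhl sxxrt xki lcqmr cchok tkx uqj fxzd
Final line count: 10

Answer: 10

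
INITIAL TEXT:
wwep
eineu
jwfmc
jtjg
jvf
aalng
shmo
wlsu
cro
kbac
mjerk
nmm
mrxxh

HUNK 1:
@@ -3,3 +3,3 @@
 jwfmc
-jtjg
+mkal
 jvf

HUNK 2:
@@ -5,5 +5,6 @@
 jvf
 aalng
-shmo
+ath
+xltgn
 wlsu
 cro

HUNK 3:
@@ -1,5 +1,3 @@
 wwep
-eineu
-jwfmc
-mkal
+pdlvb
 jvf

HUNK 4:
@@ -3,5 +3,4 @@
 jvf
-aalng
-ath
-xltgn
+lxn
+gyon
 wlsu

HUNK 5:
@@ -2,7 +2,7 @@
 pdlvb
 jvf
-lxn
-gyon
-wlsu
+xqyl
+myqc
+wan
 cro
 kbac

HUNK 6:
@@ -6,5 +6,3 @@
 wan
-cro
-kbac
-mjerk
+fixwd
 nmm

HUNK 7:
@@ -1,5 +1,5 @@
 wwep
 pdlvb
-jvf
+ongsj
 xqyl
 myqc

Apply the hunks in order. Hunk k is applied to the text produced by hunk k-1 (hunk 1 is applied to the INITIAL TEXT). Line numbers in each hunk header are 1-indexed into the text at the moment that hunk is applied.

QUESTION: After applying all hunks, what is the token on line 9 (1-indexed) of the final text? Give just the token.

Answer: mrxxh

Derivation:
Hunk 1: at line 3 remove [jtjg] add [mkal] -> 13 lines: wwep eineu jwfmc mkal jvf aalng shmo wlsu cro kbac mjerk nmm mrxxh
Hunk 2: at line 5 remove [shmo] add [ath,xltgn] -> 14 lines: wwep eineu jwfmc mkal jvf aalng ath xltgn wlsu cro kbac mjerk nmm mrxxh
Hunk 3: at line 1 remove [eineu,jwfmc,mkal] add [pdlvb] -> 12 lines: wwep pdlvb jvf aalng ath xltgn wlsu cro kbac mjerk nmm mrxxh
Hunk 4: at line 3 remove [aalng,ath,xltgn] add [lxn,gyon] -> 11 lines: wwep pdlvb jvf lxn gyon wlsu cro kbac mjerk nmm mrxxh
Hunk 5: at line 2 remove [lxn,gyon,wlsu] add [xqyl,myqc,wan] -> 11 lines: wwep pdlvb jvf xqyl myqc wan cro kbac mjerk nmm mrxxh
Hunk 6: at line 6 remove [cro,kbac,mjerk] add [fixwd] -> 9 lines: wwep pdlvb jvf xqyl myqc wan fixwd nmm mrxxh
Hunk 7: at line 1 remove [jvf] add [ongsj] -> 9 lines: wwep pdlvb ongsj xqyl myqc wan fixwd nmm mrxxh
Final line 9: mrxxh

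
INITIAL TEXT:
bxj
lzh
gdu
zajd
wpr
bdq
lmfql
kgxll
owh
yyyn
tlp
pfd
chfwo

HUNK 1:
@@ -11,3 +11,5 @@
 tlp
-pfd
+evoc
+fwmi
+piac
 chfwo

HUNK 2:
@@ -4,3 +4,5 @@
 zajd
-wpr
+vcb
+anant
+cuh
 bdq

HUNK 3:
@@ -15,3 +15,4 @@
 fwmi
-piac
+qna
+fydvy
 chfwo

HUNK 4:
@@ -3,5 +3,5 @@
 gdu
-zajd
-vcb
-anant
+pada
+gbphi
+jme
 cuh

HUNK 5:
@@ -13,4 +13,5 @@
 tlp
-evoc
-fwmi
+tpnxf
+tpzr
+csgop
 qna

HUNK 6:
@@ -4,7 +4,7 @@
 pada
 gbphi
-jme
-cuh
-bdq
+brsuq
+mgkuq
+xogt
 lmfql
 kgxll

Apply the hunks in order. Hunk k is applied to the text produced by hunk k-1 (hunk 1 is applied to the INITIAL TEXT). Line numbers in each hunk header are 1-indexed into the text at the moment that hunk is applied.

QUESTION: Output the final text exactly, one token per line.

Hunk 1: at line 11 remove [pfd] add [evoc,fwmi,piac] -> 15 lines: bxj lzh gdu zajd wpr bdq lmfql kgxll owh yyyn tlp evoc fwmi piac chfwo
Hunk 2: at line 4 remove [wpr] add [vcb,anant,cuh] -> 17 lines: bxj lzh gdu zajd vcb anant cuh bdq lmfql kgxll owh yyyn tlp evoc fwmi piac chfwo
Hunk 3: at line 15 remove [piac] add [qna,fydvy] -> 18 lines: bxj lzh gdu zajd vcb anant cuh bdq lmfql kgxll owh yyyn tlp evoc fwmi qna fydvy chfwo
Hunk 4: at line 3 remove [zajd,vcb,anant] add [pada,gbphi,jme] -> 18 lines: bxj lzh gdu pada gbphi jme cuh bdq lmfql kgxll owh yyyn tlp evoc fwmi qna fydvy chfwo
Hunk 5: at line 13 remove [evoc,fwmi] add [tpnxf,tpzr,csgop] -> 19 lines: bxj lzh gdu pada gbphi jme cuh bdq lmfql kgxll owh yyyn tlp tpnxf tpzr csgop qna fydvy chfwo
Hunk 6: at line 4 remove [jme,cuh,bdq] add [brsuq,mgkuq,xogt] -> 19 lines: bxj lzh gdu pada gbphi brsuq mgkuq xogt lmfql kgxll owh yyyn tlp tpnxf tpzr csgop qna fydvy chfwo

Answer: bxj
lzh
gdu
pada
gbphi
brsuq
mgkuq
xogt
lmfql
kgxll
owh
yyyn
tlp
tpnxf
tpzr
csgop
qna
fydvy
chfwo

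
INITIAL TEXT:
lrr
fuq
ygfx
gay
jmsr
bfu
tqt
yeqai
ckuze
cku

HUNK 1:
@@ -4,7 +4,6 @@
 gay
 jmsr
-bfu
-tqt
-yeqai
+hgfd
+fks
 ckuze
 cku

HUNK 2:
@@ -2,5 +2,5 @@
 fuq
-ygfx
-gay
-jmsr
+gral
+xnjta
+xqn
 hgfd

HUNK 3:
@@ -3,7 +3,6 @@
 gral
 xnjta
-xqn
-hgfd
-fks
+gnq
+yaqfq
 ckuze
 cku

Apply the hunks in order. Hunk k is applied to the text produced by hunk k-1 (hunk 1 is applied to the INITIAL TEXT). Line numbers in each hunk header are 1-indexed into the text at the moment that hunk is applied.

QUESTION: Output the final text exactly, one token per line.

Hunk 1: at line 4 remove [bfu,tqt,yeqai] add [hgfd,fks] -> 9 lines: lrr fuq ygfx gay jmsr hgfd fks ckuze cku
Hunk 2: at line 2 remove [ygfx,gay,jmsr] add [gral,xnjta,xqn] -> 9 lines: lrr fuq gral xnjta xqn hgfd fks ckuze cku
Hunk 3: at line 3 remove [xqn,hgfd,fks] add [gnq,yaqfq] -> 8 lines: lrr fuq gral xnjta gnq yaqfq ckuze cku

Answer: lrr
fuq
gral
xnjta
gnq
yaqfq
ckuze
cku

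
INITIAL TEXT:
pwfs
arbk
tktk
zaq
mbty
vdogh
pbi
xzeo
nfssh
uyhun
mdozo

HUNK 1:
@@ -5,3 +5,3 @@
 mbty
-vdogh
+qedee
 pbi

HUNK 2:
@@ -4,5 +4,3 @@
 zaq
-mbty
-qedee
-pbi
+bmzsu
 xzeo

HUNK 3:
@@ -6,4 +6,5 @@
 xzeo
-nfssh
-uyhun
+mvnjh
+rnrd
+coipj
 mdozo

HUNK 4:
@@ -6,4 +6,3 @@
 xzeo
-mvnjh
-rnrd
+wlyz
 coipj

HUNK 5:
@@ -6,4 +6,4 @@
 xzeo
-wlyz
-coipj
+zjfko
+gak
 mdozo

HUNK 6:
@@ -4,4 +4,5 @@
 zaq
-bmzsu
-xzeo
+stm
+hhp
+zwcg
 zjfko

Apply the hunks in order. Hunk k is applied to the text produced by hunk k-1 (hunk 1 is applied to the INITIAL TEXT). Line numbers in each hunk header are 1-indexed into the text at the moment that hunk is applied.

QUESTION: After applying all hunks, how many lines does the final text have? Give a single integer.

Answer: 10

Derivation:
Hunk 1: at line 5 remove [vdogh] add [qedee] -> 11 lines: pwfs arbk tktk zaq mbty qedee pbi xzeo nfssh uyhun mdozo
Hunk 2: at line 4 remove [mbty,qedee,pbi] add [bmzsu] -> 9 lines: pwfs arbk tktk zaq bmzsu xzeo nfssh uyhun mdozo
Hunk 3: at line 6 remove [nfssh,uyhun] add [mvnjh,rnrd,coipj] -> 10 lines: pwfs arbk tktk zaq bmzsu xzeo mvnjh rnrd coipj mdozo
Hunk 4: at line 6 remove [mvnjh,rnrd] add [wlyz] -> 9 lines: pwfs arbk tktk zaq bmzsu xzeo wlyz coipj mdozo
Hunk 5: at line 6 remove [wlyz,coipj] add [zjfko,gak] -> 9 lines: pwfs arbk tktk zaq bmzsu xzeo zjfko gak mdozo
Hunk 6: at line 4 remove [bmzsu,xzeo] add [stm,hhp,zwcg] -> 10 lines: pwfs arbk tktk zaq stm hhp zwcg zjfko gak mdozo
Final line count: 10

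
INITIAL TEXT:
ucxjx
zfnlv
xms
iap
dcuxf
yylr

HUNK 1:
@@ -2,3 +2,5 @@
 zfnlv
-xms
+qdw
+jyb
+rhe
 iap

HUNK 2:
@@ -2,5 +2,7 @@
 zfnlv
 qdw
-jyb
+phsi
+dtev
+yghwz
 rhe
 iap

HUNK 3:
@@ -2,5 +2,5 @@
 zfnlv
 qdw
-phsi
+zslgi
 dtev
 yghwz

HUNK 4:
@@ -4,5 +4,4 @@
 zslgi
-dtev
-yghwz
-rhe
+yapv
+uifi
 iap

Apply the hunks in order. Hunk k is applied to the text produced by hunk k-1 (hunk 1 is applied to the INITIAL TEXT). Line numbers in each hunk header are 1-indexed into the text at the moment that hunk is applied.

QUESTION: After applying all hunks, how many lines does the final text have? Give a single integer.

Answer: 9

Derivation:
Hunk 1: at line 2 remove [xms] add [qdw,jyb,rhe] -> 8 lines: ucxjx zfnlv qdw jyb rhe iap dcuxf yylr
Hunk 2: at line 2 remove [jyb] add [phsi,dtev,yghwz] -> 10 lines: ucxjx zfnlv qdw phsi dtev yghwz rhe iap dcuxf yylr
Hunk 3: at line 2 remove [phsi] add [zslgi] -> 10 lines: ucxjx zfnlv qdw zslgi dtev yghwz rhe iap dcuxf yylr
Hunk 4: at line 4 remove [dtev,yghwz,rhe] add [yapv,uifi] -> 9 lines: ucxjx zfnlv qdw zslgi yapv uifi iap dcuxf yylr
Final line count: 9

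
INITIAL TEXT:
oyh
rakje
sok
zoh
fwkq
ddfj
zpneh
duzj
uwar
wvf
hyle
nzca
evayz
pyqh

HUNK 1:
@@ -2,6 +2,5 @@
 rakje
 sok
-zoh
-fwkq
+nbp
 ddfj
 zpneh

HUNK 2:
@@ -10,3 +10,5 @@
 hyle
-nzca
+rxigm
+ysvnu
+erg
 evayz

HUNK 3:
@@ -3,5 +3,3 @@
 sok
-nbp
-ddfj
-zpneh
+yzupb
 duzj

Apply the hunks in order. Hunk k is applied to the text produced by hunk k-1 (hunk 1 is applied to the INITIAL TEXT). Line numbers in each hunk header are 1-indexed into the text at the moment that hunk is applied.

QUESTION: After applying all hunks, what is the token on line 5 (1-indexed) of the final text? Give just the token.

Answer: duzj

Derivation:
Hunk 1: at line 2 remove [zoh,fwkq] add [nbp] -> 13 lines: oyh rakje sok nbp ddfj zpneh duzj uwar wvf hyle nzca evayz pyqh
Hunk 2: at line 10 remove [nzca] add [rxigm,ysvnu,erg] -> 15 lines: oyh rakje sok nbp ddfj zpneh duzj uwar wvf hyle rxigm ysvnu erg evayz pyqh
Hunk 3: at line 3 remove [nbp,ddfj,zpneh] add [yzupb] -> 13 lines: oyh rakje sok yzupb duzj uwar wvf hyle rxigm ysvnu erg evayz pyqh
Final line 5: duzj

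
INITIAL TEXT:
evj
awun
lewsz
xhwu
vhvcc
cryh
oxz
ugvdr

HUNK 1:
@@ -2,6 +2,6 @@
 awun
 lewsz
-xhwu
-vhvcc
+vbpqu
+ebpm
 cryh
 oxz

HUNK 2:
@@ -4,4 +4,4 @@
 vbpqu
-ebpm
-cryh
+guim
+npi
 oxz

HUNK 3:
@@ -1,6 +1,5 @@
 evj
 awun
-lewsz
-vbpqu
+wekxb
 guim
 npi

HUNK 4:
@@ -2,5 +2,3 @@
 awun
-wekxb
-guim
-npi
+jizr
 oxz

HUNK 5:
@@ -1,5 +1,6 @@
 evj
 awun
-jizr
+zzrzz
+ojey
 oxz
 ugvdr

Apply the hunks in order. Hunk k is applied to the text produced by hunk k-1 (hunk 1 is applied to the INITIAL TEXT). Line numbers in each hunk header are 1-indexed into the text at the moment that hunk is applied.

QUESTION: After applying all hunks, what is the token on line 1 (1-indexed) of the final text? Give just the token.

Hunk 1: at line 2 remove [xhwu,vhvcc] add [vbpqu,ebpm] -> 8 lines: evj awun lewsz vbpqu ebpm cryh oxz ugvdr
Hunk 2: at line 4 remove [ebpm,cryh] add [guim,npi] -> 8 lines: evj awun lewsz vbpqu guim npi oxz ugvdr
Hunk 3: at line 1 remove [lewsz,vbpqu] add [wekxb] -> 7 lines: evj awun wekxb guim npi oxz ugvdr
Hunk 4: at line 2 remove [wekxb,guim,npi] add [jizr] -> 5 lines: evj awun jizr oxz ugvdr
Hunk 5: at line 1 remove [jizr] add [zzrzz,ojey] -> 6 lines: evj awun zzrzz ojey oxz ugvdr
Final line 1: evj

Answer: evj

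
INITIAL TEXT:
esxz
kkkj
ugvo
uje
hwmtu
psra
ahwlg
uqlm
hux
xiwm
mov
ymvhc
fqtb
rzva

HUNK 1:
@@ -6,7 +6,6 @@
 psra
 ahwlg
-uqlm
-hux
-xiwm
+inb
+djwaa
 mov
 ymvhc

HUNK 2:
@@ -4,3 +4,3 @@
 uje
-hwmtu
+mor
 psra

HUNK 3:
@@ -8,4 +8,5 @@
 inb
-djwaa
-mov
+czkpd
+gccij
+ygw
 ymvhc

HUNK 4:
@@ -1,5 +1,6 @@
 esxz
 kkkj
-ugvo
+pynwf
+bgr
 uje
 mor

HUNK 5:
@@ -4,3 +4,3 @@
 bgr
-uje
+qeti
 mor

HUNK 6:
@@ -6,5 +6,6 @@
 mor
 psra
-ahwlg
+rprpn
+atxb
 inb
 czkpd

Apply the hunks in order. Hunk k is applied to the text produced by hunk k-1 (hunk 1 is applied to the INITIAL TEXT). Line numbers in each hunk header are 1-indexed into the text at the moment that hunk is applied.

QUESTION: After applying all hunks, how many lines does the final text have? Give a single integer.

Answer: 16

Derivation:
Hunk 1: at line 6 remove [uqlm,hux,xiwm] add [inb,djwaa] -> 13 lines: esxz kkkj ugvo uje hwmtu psra ahwlg inb djwaa mov ymvhc fqtb rzva
Hunk 2: at line 4 remove [hwmtu] add [mor] -> 13 lines: esxz kkkj ugvo uje mor psra ahwlg inb djwaa mov ymvhc fqtb rzva
Hunk 3: at line 8 remove [djwaa,mov] add [czkpd,gccij,ygw] -> 14 lines: esxz kkkj ugvo uje mor psra ahwlg inb czkpd gccij ygw ymvhc fqtb rzva
Hunk 4: at line 1 remove [ugvo] add [pynwf,bgr] -> 15 lines: esxz kkkj pynwf bgr uje mor psra ahwlg inb czkpd gccij ygw ymvhc fqtb rzva
Hunk 5: at line 4 remove [uje] add [qeti] -> 15 lines: esxz kkkj pynwf bgr qeti mor psra ahwlg inb czkpd gccij ygw ymvhc fqtb rzva
Hunk 6: at line 6 remove [ahwlg] add [rprpn,atxb] -> 16 lines: esxz kkkj pynwf bgr qeti mor psra rprpn atxb inb czkpd gccij ygw ymvhc fqtb rzva
Final line count: 16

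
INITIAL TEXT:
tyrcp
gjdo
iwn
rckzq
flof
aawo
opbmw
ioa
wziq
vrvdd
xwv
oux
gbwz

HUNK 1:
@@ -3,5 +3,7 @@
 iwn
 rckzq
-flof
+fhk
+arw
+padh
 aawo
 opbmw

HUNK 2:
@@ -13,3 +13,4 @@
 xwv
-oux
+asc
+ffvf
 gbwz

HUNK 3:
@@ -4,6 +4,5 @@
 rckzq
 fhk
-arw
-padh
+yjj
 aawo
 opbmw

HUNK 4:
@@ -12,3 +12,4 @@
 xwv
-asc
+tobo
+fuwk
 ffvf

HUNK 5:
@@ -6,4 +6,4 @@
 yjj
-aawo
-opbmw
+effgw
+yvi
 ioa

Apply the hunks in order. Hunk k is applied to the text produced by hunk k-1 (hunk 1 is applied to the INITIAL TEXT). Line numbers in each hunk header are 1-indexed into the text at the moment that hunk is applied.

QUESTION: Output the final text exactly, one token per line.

Answer: tyrcp
gjdo
iwn
rckzq
fhk
yjj
effgw
yvi
ioa
wziq
vrvdd
xwv
tobo
fuwk
ffvf
gbwz

Derivation:
Hunk 1: at line 3 remove [flof] add [fhk,arw,padh] -> 15 lines: tyrcp gjdo iwn rckzq fhk arw padh aawo opbmw ioa wziq vrvdd xwv oux gbwz
Hunk 2: at line 13 remove [oux] add [asc,ffvf] -> 16 lines: tyrcp gjdo iwn rckzq fhk arw padh aawo opbmw ioa wziq vrvdd xwv asc ffvf gbwz
Hunk 3: at line 4 remove [arw,padh] add [yjj] -> 15 lines: tyrcp gjdo iwn rckzq fhk yjj aawo opbmw ioa wziq vrvdd xwv asc ffvf gbwz
Hunk 4: at line 12 remove [asc] add [tobo,fuwk] -> 16 lines: tyrcp gjdo iwn rckzq fhk yjj aawo opbmw ioa wziq vrvdd xwv tobo fuwk ffvf gbwz
Hunk 5: at line 6 remove [aawo,opbmw] add [effgw,yvi] -> 16 lines: tyrcp gjdo iwn rckzq fhk yjj effgw yvi ioa wziq vrvdd xwv tobo fuwk ffvf gbwz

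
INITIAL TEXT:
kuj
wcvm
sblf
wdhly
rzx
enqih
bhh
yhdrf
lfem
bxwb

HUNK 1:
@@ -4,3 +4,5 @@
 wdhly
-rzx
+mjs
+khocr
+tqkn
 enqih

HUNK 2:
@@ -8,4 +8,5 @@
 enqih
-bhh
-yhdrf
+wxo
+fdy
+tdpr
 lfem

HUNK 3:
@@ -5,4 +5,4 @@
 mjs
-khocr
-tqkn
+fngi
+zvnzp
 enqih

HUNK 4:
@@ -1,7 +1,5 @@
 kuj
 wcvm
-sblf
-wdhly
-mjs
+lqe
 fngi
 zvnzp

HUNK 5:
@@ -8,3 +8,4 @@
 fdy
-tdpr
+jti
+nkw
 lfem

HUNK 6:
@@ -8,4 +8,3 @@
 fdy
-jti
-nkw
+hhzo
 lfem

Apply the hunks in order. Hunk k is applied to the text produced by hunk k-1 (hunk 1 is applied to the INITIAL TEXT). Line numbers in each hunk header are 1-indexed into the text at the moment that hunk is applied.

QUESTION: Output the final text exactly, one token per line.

Answer: kuj
wcvm
lqe
fngi
zvnzp
enqih
wxo
fdy
hhzo
lfem
bxwb

Derivation:
Hunk 1: at line 4 remove [rzx] add [mjs,khocr,tqkn] -> 12 lines: kuj wcvm sblf wdhly mjs khocr tqkn enqih bhh yhdrf lfem bxwb
Hunk 2: at line 8 remove [bhh,yhdrf] add [wxo,fdy,tdpr] -> 13 lines: kuj wcvm sblf wdhly mjs khocr tqkn enqih wxo fdy tdpr lfem bxwb
Hunk 3: at line 5 remove [khocr,tqkn] add [fngi,zvnzp] -> 13 lines: kuj wcvm sblf wdhly mjs fngi zvnzp enqih wxo fdy tdpr lfem bxwb
Hunk 4: at line 1 remove [sblf,wdhly,mjs] add [lqe] -> 11 lines: kuj wcvm lqe fngi zvnzp enqih wxo fdy tdpr lfem bxwb
Hunk 5: at line 8 remove [tdpr] add [jti,nkw] -> 12 lines: kuj wcvm lqe fngi zvnzp enqih wxo fdy jti nkw lfem bxwb
Hunk 6: at line 8 remove [jti,nkw] add [hhzo] -> 11 lines: kuj wcvm lqe fngi zvnzp enqih wxo fdy hhzo lfem bxwb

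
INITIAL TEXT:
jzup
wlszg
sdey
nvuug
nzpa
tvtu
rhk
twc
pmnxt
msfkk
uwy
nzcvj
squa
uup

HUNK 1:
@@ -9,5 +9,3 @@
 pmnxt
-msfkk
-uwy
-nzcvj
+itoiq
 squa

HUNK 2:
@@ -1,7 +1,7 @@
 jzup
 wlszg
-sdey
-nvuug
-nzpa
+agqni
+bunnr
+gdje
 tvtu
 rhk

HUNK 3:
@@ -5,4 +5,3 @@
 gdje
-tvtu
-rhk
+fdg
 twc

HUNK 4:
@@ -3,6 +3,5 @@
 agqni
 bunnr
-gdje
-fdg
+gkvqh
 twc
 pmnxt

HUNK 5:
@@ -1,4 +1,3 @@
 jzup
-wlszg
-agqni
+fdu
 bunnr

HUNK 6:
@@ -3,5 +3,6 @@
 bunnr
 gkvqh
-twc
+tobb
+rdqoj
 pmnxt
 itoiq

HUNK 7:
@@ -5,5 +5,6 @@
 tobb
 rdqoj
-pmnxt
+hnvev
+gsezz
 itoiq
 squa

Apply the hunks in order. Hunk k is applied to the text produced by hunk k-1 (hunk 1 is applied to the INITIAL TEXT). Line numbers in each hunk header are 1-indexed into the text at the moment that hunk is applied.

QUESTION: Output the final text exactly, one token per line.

Answer: jzup
fdu
bunnr
gkvqh
tobb
rdqoj
hnvev
gsezz
itoiq
squa
uup

Derivation:
Hunk 1: at line 9 remove [msfkk,uwy,nzcvj] add [itoiq] -> 12 lines: jzup wlszg sdey nvuug nzpa tvtu rhk twc pmnxt itoiq squa uup
Hunk 2: at line 1 remove [sdey,nvuug,nzpa] add [agqni,bunnr,gdje] -> 12 lines: jzup wlszg agqni bunnr gdje tvtu rhk twc pmnxt itoiq squa uup
Hunk 3: at line 5 remove [tvtu,rhk] add [fdg] -> 11 lines: jzup wlszg agqni bunnr gdje fdg twc pmnxt itoiq squa uup
Hunk 4: at line 3 remove [gdje,fdg] add [gkvqh] -> 10 lines: jzup wlszg agqni bunnr gkvqh twc pmnxt itoiq squa uup
Hunk 5: at line 1 remove [wlszg,agqni] add [fdu] -> 9 lines: jzup fdu bunnr gkvqh twc pmnxt itoiq squa uup
Hunk 6: at line 3 remove [twc] add [tobb,rdqoj] -> 10 lines: jzup fdu bunnr gkvqh tobb rdqoj pmnxt itoiq squa uup
Hunk 7: at line 5 remove [pmnxt] add [hnvev,gsezz] -> 11 lines: jzup fdu bunnr gkvqh tobb rdqoj hnvev gsezz itoiq squa uup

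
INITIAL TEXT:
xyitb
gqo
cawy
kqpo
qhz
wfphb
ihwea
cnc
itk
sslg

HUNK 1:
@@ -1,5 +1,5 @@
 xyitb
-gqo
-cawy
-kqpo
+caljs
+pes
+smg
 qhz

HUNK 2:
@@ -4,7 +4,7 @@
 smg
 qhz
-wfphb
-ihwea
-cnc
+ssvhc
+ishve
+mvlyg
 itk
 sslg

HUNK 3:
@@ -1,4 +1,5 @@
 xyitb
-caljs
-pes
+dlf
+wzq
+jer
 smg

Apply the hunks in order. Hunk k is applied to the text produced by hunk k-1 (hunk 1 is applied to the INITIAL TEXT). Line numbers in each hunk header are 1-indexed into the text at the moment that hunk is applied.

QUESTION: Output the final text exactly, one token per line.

Hunk 1: at line 1 remove [gqo,cawy,kqpo] add [caljs,pes,smg] -> 10 lines: xyitb caljs pes smg qhz wfphb ihwea cnc itk sslg
Hunk 2: at line 4 remove [wfphb,ihwea,cnc] add [ssvhc,ishve,mvlyg] -> 10 lines: xyitb caljs pes smg qhz ssvhc ishve mvlyg itk sslg
Hunk 3: at line 1 remove [caljs,pes] add [dlf,wzq,jer] -> 11 lines: xyitb dlf wzq jer smg qhz ssvhc ishve mvlyg itk sslg

Answer: xyitb
dlf
wzq
jer
smg
qhz
ssvhc
ishve
mvlyg
itk
sslg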